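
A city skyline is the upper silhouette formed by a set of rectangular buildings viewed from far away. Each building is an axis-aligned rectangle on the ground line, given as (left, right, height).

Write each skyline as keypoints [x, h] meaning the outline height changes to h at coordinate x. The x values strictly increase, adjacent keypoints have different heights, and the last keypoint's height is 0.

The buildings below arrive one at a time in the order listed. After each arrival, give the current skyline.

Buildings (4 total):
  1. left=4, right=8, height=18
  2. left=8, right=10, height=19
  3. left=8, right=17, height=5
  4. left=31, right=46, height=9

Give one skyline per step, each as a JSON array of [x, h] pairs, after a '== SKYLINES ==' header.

== SKYLINES ==
[[4,18],[8,0]]
[[4,18],[8,19],[10,0]]
[[4,18],[8,19],[10,5],[17,0]]
[[4,18],[8,19],[10,5],[17,0],[31,9],[46,0]]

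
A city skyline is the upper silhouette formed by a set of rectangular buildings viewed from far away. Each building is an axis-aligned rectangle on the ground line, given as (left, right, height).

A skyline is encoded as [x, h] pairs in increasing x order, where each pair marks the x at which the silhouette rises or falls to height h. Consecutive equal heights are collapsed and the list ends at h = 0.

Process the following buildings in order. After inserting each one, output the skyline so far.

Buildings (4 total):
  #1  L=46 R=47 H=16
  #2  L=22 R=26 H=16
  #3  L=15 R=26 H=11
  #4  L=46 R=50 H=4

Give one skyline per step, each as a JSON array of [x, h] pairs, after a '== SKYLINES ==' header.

== SKYLINES ==
[[46,16],[47,0]]
[[22,16],[26,0],[46,16],[47,0]]
[[15,11],[22,16],[26,0],[46,16],[47,0]]
[[15,11],[22,16],[26,0],[46,16],[47,4],[50,0]]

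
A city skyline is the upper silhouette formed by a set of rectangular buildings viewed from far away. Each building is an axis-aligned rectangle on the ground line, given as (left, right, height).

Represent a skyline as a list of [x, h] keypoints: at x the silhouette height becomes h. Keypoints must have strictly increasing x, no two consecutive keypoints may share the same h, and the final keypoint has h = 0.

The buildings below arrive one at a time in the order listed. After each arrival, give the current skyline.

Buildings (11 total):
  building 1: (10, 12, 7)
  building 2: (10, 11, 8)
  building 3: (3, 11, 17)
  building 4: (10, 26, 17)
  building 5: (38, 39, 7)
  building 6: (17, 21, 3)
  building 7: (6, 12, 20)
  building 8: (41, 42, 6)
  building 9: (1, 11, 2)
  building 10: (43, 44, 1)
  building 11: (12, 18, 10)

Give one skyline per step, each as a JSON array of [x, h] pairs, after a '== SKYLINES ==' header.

== SKYLINES ==
[[10,7],[12,0]]
[[10,8],[11,7],[12,0]]
[[3,17],[11,7],[12,0]]
[[3,17],[26,0]]
[[3,17],[26,0],[38,7],[39,0]]
[[3,17],[26,0],[38,7],[39,0]]
[[3,17],[6,20],[12,17],[26,0],[38,7],[39,0]]
[[3,17],[6,20],[12,17],[26,0],[38,7],[39,0],[41,6],[42,0]]
[[1,2],[3,17],[6,20],[12,17],[26,0],[38,7],[39,0],[41,6],[42,0]]
[[1,2],[3,17],[6,20],[12,17],[26,0],[38,7],[39,0],[41,6],[42,0],[43,1],[44,0]]
[[1,2],[3,17],[6,20],[12,17],[26,0],[38,7],[39,0],[41,6],[42,0],[43,1],[44,0]]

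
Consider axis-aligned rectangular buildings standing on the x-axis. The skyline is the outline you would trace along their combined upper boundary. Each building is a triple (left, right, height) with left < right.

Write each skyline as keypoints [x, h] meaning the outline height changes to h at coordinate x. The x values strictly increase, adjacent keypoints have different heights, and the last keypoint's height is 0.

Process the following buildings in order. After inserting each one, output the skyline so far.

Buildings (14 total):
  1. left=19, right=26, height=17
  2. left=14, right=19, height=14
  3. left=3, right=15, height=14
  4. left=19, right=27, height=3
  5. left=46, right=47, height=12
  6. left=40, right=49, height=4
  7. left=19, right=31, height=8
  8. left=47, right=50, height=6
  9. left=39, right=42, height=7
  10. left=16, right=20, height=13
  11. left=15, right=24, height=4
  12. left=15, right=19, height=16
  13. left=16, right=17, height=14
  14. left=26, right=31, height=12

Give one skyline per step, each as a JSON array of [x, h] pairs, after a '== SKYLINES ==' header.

== SKYLINES ==
[[19,17],[26,0]]
[[14,14],[19,17],[26,0]]
[[3,14],[19,17],[26,0]]
[[3,14],[19,17],[26,3],[27,0]]
[[3,14],[19,17],[26,3],[27,0],[46,12],[47,0]]
[[3,14],[19,17],[26,3],[27,0],[40,4],[46,12],[47,4],[49,0]]
[[3,14],[19,17],[26,8],[31,0],[40,4],[46,12],[47,4],[49,0]]
[[3,14],[19,17],[26,8],[31,0],[40,4],[46,12],[47,6],[50,0]]
[[3,14],[19,17],[26,8],[31,0],[39,7],[42,4],[46,12],[47,6],[50,0]]
[[3,14],[19,17],[26,8],[31,0],[39,7],[42,4],[46,12],[47,6],[50,0]]
[[3,14],[19,17],[26,8],[31,0],[39,7],[42,4],[46,12],[47,6],[50,0]]
[[3,14],[15,16],[19,17],[26,8],[31,0],[39,7],[42,4],[46,12],[47,6],[50,0]]
[[3,14],[15,16],[19,17],[26,8],[31,0],[39,7],[42,4],[46,12],[47,6],[50,0]]
[[3,14],[15,16],[19,17],[26,12],[31,0],[39,7],[42,4],[46,12],[47,6],[50,0]]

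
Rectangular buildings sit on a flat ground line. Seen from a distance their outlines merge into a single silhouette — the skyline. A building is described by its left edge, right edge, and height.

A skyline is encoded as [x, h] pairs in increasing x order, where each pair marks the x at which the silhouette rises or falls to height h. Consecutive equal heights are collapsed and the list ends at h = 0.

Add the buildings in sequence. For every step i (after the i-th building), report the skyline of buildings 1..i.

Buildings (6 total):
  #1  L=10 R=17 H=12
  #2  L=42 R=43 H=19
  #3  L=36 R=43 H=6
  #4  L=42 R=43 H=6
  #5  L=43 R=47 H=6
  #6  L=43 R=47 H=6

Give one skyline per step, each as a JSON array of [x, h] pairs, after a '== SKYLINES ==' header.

== SKYLINES ==
[[10,12],[17,0]]
[[10,12],[17,0],[42,19],[43,0]]
[[10,12],[17,0],[36,6],[42,19],[43,0]]
[[10,12],[17,0],[36,6],[42,19],[43,0]]
[[10,12],[17,0],[36,6],[42,19],[43,6],[47,0]]
[[10,12],[17,0],[36,6],[42,19],[43,6],[47,0]]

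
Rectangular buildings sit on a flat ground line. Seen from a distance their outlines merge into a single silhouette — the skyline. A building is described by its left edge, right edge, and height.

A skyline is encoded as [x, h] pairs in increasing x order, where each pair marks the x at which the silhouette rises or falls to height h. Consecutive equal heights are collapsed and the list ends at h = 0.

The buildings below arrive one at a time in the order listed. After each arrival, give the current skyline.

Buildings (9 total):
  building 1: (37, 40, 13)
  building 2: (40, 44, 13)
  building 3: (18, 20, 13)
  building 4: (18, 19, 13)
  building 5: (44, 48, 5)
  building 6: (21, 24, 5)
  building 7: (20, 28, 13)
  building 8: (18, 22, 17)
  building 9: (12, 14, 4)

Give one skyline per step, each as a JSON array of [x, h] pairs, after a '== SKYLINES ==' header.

== SKYLINES ==
[[37,13],[40,0]]
[[37,13],[44,0]]
[[18,13],[20,0],[37,13],[44,0]]
[[18,13],[20,0],[37,13],[44,0]]
[[18,13],[20,0],[37,13],[44,5],[48,0]]
[[18,13],[20,0],[21,5],[24,0],[37,13],[44,5],[48,0]]
[[18,13],[28,0],[37,13],[44,5],[48,0]]
[[18,17],[22,13],[28,0],[37,13],[44,5],[48,0]]
[[12,4],[14,0],[18,17],[22,13],[28,0],[37,13],[44,5],[48,0]]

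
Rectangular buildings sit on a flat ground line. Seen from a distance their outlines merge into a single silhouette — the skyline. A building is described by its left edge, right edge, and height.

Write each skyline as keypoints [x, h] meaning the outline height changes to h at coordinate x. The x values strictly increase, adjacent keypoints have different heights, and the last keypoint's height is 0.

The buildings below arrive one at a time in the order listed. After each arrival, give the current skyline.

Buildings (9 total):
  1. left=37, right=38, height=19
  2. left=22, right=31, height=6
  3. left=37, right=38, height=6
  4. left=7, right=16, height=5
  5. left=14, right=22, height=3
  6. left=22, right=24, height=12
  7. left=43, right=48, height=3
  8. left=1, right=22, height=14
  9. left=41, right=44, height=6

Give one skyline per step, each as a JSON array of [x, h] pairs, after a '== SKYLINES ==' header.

== SKYLINES ==
[[37,19],[38,0]]
[[22,6],[31,0],[37,19],[38,0]]
[[22,6],[31,0],[37,19],[38,0]]
[[7,5],[16,0],[22,6],[31,0],[37,19],[38,0]]
[[7,5],[16,3],[22,6],[31,0],[37,19],[38,0]]
[[7,5],[16,3],[22,12],[24,6],[31,0],[37,19],[38,0]]
[[7,5],[16,3],[22,12],[24,6],[31,0],[37,19],[38,0],[43,3],[48,0]]
[[1,14],[22,12],[24,6],[31,0],[37,19],[38,0],[43,3],[48,0]]
[[1,14],[22,12],[24,6],[31,0],[37,19],[38,0],[41,6],[44,3],[48,0]]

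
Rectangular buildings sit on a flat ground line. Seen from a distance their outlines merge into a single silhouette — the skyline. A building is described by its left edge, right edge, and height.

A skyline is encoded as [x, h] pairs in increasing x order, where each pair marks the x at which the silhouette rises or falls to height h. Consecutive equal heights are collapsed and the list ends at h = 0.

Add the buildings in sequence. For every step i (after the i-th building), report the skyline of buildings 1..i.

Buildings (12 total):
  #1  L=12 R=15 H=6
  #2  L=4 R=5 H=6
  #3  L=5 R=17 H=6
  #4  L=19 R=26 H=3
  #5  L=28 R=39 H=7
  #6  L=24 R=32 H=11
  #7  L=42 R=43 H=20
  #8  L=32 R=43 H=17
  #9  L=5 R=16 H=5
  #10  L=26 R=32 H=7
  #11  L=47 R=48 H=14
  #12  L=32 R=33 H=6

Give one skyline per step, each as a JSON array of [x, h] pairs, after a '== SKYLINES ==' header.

== SKYLINES ==
[[12,6],[15,0]]
[[4,6],[5,0],[12,6],[15,0]]
[[4,6],[17,0]]
[[4,6],[17,0],[19,3],[26,0]]
[[4,6],[17,0],[19,3],[26,0],[28,7],[39,0]]
[[4,6],[17,0],[19,3],[24,11],[32,7],[39,0]]
[[4,6],[17,0],[19,3],[24,11],[32,7],[39,0],[42,20],[43,0]]
[[4,6],[17,0],[19,3],[24,11],[32,17],[42,20],[43,0]]
[[4,6],[17,0],[19,3],[24,11],[32,17],[42,20],[43,0]]
[[4,6],[17,0],[19,3],[24,11],[32,17],[42,20],[43,0]]
[[4,6],[17,0],[19,3],[24,11],[32,17],[42,20],[43,0],[47,14],[48,0]]
[[4,6],[17,0],[19,3],[24,11],[32,17],[42,20],[43,0],[47,14],[48,0]]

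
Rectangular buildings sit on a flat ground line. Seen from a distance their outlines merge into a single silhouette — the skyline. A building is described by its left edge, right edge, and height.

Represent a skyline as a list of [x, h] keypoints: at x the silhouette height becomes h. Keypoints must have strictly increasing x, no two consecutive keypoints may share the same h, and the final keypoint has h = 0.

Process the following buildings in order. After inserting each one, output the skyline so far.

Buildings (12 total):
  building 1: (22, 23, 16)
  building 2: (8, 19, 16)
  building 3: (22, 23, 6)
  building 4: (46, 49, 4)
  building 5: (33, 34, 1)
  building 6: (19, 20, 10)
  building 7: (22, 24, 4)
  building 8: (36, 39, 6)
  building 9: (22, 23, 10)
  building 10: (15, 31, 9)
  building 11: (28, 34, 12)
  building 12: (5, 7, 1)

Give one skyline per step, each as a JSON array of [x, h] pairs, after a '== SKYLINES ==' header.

== SKYLINES ==
[[22,16],[23,0]]
[[8,16],[19,0],[22,16],[23,0]]
[[8,16],[19,0],[22,16],[23,0]]
[[8,16],[19,0],[22,16],[23,0],[46,4],[49,0]]
[[8,16],[19,0],[22,16],[23,0],[33,1],[34,0],[46,4],[49,0]]
[[8,16],[19,10],[20,0],[22,16],[23,0],[33,1],[34,0],[46,4],[49,0]]
[[8,16],[19,10],[20,0],[22,16],[23,4],[24,0],[33,1],[34,0],[46,4],[49,0]]
[[8,16],[19,10],[20,0],[22,16],[23,4],[24,0],[33,1],[34,0],[36,6],[39,0],[46,4],[49,0]]
[[8,16],[19,10],[20,0],[22,16],[23,4],[24,0],[33,1],[34,0],[36,6],[39,0],[46,4],[49,0]]
[[8,16],[19,10],[20,9],[22,16],[23,9],[31,0],[33,1],[34,0],[36,6],[39,0],[46,4],[49,0]]
[[8,16],[19,10],[20,9],[22,16],[23,9],[28,12],[34,0],[36,6],[39,0],[46,4],[49,0]]
[[5,1],[7,0],[8,16],[19,10],[20,9],[22,16],[23,9],[28,12],[34,0],[36,6],[39,0],[46,4],[49,0]]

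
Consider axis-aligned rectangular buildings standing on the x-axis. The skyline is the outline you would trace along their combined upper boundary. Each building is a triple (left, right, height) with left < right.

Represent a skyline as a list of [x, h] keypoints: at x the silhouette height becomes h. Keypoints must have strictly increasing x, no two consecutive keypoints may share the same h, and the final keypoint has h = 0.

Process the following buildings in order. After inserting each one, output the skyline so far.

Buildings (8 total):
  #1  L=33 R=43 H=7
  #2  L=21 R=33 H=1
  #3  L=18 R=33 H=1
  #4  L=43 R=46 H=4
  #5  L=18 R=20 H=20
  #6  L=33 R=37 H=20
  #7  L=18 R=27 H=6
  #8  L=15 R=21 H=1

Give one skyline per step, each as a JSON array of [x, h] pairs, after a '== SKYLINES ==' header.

== SKYLINES ==
[[33,7],[43,0]]
[[21,1],[33,7],[43,0]]
[[18,1],[33,7],[43,0]]
[[18,1],[33,7],[43,4],[46,0]]
[[18,20],[20,1],[33,7],[43,4],[46,0]]
[[18,20],[20,1],[33,20],[37,7],[43,4],[46,0]]
[[18,20],[20,6],[27,1],[33,20],[37,7],[43,4],[46,0]]
[[15,1],[18,20],[20,6],[27,1],[33,20],[37,7],[43,4],[46,0]]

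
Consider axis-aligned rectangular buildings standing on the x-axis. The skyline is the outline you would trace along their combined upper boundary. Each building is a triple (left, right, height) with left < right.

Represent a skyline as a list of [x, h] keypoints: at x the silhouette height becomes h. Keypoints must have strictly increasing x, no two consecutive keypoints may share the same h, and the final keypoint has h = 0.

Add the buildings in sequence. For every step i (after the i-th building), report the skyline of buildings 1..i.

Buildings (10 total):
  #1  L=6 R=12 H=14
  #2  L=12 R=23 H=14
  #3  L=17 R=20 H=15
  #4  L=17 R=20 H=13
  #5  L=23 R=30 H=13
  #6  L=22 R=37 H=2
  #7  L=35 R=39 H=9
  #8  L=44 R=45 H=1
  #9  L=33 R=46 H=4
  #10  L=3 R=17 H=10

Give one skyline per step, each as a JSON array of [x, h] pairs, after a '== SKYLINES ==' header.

== SKYLINES ==
[[6,14],[12,0]]
[[6,14],[23,0]]
[[6,14],[17,15],[20,14],[23,0]]
[[6,14],[17,15],[20,14],[23,0]]
[[6,14],[17,15],[20,14],[23,13],[30,0]]
[[6,14],[17,15],[20,14],[23,13],[30,2],[37,0]]
[[6,14],[17,15],[20,14],[23,13],[30,2],[35,9],[39,0]]
[[6,14],[17,15],[20,14],[23,13],[30,2],[35,9],[39,0],[44,1],[45,0]]
[[6,14],[17,15],[20,14],[23,13],[30,2],[33,4],[35,9],[39,4],[46,0]]
[[3,10],[6,14],[17,15],[20,14],[23,13],[30,2],[33,4],[35,9],[39,4],[46,0]]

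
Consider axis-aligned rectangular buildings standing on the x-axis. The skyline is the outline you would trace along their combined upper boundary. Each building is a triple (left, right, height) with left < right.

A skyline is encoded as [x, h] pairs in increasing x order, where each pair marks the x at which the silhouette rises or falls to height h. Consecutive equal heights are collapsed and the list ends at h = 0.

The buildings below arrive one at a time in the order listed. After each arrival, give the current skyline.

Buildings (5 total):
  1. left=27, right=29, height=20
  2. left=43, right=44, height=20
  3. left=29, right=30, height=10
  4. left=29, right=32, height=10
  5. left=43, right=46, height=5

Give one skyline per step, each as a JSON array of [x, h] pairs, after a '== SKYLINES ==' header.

== SKYLINES ==
[[27,20],[29,0]]
[[27,20],[29,0],[43,20],[44,0]]
[[27,20],[29,10],[30,0],[43,20],[44,0]]
[[27,20],[29,10],[32,0],[43,20],[44,0]]
[[27,20],[29,10],[32,0],[43,20],[44,5],[46,0]]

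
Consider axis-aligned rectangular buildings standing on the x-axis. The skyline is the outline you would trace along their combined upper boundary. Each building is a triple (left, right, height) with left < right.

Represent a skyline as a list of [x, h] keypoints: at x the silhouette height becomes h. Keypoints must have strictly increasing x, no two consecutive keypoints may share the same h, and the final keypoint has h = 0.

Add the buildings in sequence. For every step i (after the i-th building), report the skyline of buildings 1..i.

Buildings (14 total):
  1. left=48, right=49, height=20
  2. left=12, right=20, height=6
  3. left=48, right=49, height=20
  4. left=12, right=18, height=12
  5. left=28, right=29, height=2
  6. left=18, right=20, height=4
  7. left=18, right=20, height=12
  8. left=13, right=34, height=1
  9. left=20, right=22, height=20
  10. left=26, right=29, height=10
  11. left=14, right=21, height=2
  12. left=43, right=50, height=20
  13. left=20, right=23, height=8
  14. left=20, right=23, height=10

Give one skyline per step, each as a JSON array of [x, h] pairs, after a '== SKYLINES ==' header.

== SKYLINES ==
[[48,20],[49,0]]
[[12,6],[20,0],[48,20],[49,0]]
[[12,6],[20,0],[48,20],[49,0]]
[[12,12],[18,6],[20,0],[48,20],[49,0]]
[[12,12],[18,6],[20,0],[28,2],[29,0],[48,20],[49,0]]
[[12,12],[18,6],[20,0],[28,2],[29,0],[48,20],[49,0]]
[[12,12],[20,0],[28,2],[29,0],[48,20],[49,0]]
[[12,12],[20,1],[28,2],[29,1],[34,0],[48,20],[49,0]]
[[12,12],[20,20],[22,1],[28,2],[29,1],[34,0],[48,20],[49,0]]
[[12,12],[20,20],[22,1],[26,10],[29,1],[34,0],[48,20],[49,0]]
[[12,12],[20,20],[22,1],[26,10],[29,1],[34,0],[48,20],[49,0]]
[[12,12],[20,20],[22,1],[26,10],[29,1],[34,0],[43,20],[50,0]]
[[12,12],[20,20],[22,8],[23,1],[26,10],[29,1],[34,0],[43,20],[50,0]]
[[12,12],[20,20],[22,10],[23,1],[26,10],[29,1],[34,0],[43,20],[50,0]]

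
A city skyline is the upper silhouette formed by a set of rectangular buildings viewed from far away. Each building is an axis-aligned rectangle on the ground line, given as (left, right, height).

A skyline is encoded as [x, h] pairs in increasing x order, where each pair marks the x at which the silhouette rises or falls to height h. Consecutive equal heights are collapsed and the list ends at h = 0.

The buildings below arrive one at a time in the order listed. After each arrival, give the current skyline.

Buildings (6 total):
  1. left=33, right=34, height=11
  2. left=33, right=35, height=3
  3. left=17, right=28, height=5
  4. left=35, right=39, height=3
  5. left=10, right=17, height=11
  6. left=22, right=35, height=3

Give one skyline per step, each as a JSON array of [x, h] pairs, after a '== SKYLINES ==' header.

== SKYLINES ==
[[33,11],[34,0]]
[[33,11],[34,3],[35,0]]
[[17,5],[28,0],[33,11],[34,3],[35,0]]
[[17,5],[28,0],[33,11],[34,3],[39,0]]
[[10,11],[17,5],[28,0],[33,11],[34,3],[39,0]]
[[10,11],[17,5],[28,3],[33,11],[34,3],[39,0]]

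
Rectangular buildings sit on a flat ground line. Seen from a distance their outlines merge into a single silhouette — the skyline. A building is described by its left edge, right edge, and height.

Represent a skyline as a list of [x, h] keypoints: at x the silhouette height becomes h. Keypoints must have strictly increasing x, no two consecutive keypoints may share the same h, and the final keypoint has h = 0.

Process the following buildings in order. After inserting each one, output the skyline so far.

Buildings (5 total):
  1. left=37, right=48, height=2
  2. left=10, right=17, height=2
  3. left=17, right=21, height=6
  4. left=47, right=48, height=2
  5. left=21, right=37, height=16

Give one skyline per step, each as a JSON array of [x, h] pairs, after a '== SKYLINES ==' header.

== SKYLINES ==
[[37,2],[48,0]]
[[10,2],[17,0],[37,2],[48,0]]
[[10,2],[17,6],[21,0],[37,2],[48,0]]
[[10,2],[17,6],[21,0],[37,2],[48,0]]
[[10,2],[17,6],[21,16],[37,2],[48,0]]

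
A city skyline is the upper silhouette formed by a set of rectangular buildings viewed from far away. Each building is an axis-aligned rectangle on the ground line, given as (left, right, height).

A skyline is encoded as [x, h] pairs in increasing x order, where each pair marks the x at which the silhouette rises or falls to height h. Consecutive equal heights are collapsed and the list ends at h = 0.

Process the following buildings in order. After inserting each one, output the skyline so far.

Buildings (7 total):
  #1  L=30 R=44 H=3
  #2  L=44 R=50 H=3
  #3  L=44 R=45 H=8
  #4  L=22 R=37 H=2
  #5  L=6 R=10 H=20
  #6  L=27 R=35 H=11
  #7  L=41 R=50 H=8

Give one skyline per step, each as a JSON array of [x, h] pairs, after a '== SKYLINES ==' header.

== SKYLINES ==
[[30,3],[44,0]]
[[30,3],[50,0]]
[[30,3],[44,8],[45,3],[50,0]]
[[22,2],[30,3],[44,8],[45,3],[50,0]]
[[6,20],[10,0],[22,2],[30,3],[44,8],[45,3],[50,0]]
[[6,20],[10,0],[22,2],[27,11],[35,3],[44,8],[45,3],[50,0]]
[[6,20],[10,0],[22,2],[27,11],[35,3],[41,8],[50,0]]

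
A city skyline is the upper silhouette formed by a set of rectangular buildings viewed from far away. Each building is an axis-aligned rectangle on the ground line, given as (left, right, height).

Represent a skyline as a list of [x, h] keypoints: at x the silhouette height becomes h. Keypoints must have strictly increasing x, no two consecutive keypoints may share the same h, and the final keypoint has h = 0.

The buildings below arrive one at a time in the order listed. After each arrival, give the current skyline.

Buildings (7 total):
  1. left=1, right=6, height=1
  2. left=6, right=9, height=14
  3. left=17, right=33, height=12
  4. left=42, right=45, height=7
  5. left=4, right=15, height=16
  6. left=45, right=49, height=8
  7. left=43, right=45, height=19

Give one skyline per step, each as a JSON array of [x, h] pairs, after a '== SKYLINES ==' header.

== SKYLINES ==
[[1,1],[6,0]]
[[1,1],[6,14],[9,0]]
[[1,1],[6,14],[9,0],[17,12],[33,0]]
[[1,1],[6,14],[9,0],[17,12],[33,0],[42,7],[45,0]]
[[1,1],[4,16],[15,0],[17,12],[33,0],[42,7],[45,0]]
[[1,1],[4,16],[15,0],[17,12],[33,0],[42,7],[45,8],[49,0]]
[[1,1],[4,16],[15,0],[17,12],[33,0],[42,7],[43,19],[45,8],[49,0]]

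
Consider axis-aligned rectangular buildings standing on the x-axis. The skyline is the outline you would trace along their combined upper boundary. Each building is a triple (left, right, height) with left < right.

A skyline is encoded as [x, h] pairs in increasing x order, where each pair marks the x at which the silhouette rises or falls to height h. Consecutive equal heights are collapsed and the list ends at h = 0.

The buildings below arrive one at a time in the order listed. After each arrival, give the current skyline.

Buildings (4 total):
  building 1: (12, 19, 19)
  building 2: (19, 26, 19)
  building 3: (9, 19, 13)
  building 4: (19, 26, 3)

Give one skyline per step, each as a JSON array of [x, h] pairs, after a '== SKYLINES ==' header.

== SKYLINES ==
[[12,19],[19,0]]
[[12,19],[26,0]]
[[9,13],[12,19],[26,0]]
[[9,13],[12,19],[26,0]]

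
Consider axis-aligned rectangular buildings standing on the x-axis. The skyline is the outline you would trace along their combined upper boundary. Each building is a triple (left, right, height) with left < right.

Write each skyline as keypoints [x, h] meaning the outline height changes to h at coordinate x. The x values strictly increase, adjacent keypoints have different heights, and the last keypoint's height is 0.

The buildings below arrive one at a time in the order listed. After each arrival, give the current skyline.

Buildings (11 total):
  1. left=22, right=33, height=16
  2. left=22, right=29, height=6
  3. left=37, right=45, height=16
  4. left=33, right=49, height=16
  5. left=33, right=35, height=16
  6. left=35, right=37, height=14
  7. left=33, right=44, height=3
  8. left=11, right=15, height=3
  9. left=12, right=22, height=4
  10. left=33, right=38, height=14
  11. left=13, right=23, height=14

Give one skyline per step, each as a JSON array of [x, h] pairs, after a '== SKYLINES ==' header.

== SKYLINES ==
[[22,16],[33,0]]
[[22,16],[33,0]]
[[22,16],[33,0],[37,16],[45,0]]
[[22,16],[49,0]]
[[22,16],[49,0]]
[[22,16],[49,0]]
[[22,16],[49,0]]
[[11,3],[15,0],[22,16],[49,0]]
[[11,3],[12,4],[22,16],[49,0]]
[[11,3],[12,4],[22,16],[49,0]]
[[11,3],[12,4],[13,14],[22,16],[49,0]]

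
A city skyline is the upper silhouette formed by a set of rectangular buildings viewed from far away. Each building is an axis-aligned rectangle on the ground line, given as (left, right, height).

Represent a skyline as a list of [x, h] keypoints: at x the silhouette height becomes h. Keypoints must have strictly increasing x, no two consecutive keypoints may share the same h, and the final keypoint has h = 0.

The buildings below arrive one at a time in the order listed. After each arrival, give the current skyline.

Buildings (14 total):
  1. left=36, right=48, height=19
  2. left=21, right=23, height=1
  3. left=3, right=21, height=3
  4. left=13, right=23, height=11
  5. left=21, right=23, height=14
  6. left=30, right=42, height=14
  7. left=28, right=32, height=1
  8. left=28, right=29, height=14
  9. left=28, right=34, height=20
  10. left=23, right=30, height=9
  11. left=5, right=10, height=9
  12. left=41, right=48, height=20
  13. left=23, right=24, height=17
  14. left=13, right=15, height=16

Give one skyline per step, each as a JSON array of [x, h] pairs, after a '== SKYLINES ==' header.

== SKYLINES ==
[[36,19],[48,0]]
[[21,1],[23,0],[36,19],[48,0]]
[[3,3],[21,1],[23,0],[36,19],[48,0]]
[[3,3],[13,11],[23,0],[36,19],[48,0]]
[[3,3],[13,11],[21,14],[23,0],[36,19],[48,0]]
[[3,3],[13,11],[21,14],[23,0],[30,14],[36,19],[48,0]]
[[3,3],[13,11],[21,14],[23,0],[28,1],[30,14],[36,19],[48,0]]
[[3,3],[13,11],[21,14],[23,0],[28,14],[29,1],[30,14],[36,19],[48,0]]
[[3,3],[13,11],[21,14],[23,0],[28,20],[34,14],[36,19],[48,0]]
[[3,3],[13,11],[21,14],[23,9],[28,20],[34,14],[36,19],[48,0]]
[[3,3],[5,9],[10,3],[13,11],[21,14],[23,9],[28,20],[34,14],[36,19],[48,0]]
[[3,3],[5,9],[10,3],[13,11],[21,14],[23,9],[28,20],[34,14],[36,19],[41,20],[48,0]]
[[3,3],[5,9],[10,3],[13,11],[21,14],[23,17],[24,9],[28,20],[34,14],[36,19],[41,20],[48,0]]
[[3,3],[5,9],[10,3],[13,16],[15,11],[21,14],[23,17],[24,9],[28,20],[34,14],[36,19],[41,20],[48,0]]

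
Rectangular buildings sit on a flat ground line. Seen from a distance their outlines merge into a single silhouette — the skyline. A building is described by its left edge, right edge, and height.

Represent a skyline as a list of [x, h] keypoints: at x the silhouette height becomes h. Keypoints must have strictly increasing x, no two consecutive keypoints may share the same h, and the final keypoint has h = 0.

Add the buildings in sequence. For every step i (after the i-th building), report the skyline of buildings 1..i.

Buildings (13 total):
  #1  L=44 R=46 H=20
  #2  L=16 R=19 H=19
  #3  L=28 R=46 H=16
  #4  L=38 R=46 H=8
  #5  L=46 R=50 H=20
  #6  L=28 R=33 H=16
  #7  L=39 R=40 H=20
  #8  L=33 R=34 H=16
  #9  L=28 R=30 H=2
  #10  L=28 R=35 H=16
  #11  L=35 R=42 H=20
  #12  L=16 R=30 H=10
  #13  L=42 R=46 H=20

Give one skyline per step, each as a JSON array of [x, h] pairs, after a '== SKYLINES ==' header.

== SKYLINES ==
[[44,20],[46,0]]
[[16,19],[19,0],[44,20],[46,0]]
[[16,19],[19,0],[28,16],[44,20],[46,0]]
[[16,19],[19,0],[28,16],[44,20],[46,0]]
[[16,19],[19,0],[28,16],[44,20],[50,0]]
[[16,19],[19,0],[28,16],[44,20],[50,0]]
[[16,19],[19,0],[28,16],[39,20],[40,16],[44,20],[50,0]]
[[16,19],[19,0],[28,16],[39,20],[40,16],[44,20],[50,0]]
[[16,19],[19,0],[28,16],[39,20],[40,16],[44,20],[50,0]]
[[16,19],[19,0],[28,16],[39,20],[40,16],[44,20],[50,0]]
[[16,19],[19,0],[28,16],[35,20],[42,16],[44,20],[50,0]]
[[16,19],[19,10],[28,16],[35,20],[42,16],[44,20],[50,0]]
[[16,19],[19,10],[28,16],[35,20],[50,0]]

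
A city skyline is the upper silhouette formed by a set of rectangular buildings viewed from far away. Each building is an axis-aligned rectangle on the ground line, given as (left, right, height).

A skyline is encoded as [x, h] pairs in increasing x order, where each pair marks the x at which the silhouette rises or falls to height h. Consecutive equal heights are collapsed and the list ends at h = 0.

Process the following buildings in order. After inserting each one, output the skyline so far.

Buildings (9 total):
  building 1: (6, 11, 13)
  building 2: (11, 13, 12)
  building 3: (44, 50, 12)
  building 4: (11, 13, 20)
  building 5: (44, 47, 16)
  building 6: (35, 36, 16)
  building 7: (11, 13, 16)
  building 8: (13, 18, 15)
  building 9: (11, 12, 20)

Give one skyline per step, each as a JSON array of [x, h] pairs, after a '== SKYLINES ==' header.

== SKYLINES ==
[[6,13],[11,0]]
[[6,13],[11,12],[13,0]]
[[6,13],[11,12],[13,0],[44,12],[50,0]]
[[6,13],[11,20],[13,0],[44,12],[50,0]]
[[6,13],[11,20],[13,0],[44,16],[47,12],[50,0]]
[[6,13],[11,20],[13,0],[35,16],[36,0],[44,16],[47,12],[50,0]]
[[6,13],[11,20],[13,0],[35,16],[36,0],[44,16],[47,12],[50,0]]
[[6,13],[11,20],[13,15],[18,0],[35,16],[36,0],[44,16],[47,12],[50,0]]
[[6,13],[11,20],[13,15],[18,0],[35,16],[36,0],[44,16],[47,12],[50,0]]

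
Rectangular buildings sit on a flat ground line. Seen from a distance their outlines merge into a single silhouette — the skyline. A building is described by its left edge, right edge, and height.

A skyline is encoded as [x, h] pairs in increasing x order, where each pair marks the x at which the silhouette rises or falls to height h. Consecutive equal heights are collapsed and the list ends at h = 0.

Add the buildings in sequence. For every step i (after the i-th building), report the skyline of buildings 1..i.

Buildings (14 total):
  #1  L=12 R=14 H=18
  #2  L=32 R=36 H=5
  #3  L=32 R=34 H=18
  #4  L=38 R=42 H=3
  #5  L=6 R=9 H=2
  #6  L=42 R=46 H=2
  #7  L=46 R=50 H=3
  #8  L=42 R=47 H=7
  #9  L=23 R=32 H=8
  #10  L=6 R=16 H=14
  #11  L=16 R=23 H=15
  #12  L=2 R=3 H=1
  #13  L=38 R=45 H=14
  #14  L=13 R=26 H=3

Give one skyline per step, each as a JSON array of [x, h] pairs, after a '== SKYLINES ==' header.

== SKYLINES ==
[[12,18],[14,0]]
[[12,18],[14,0],[32,5],[36,0]]
[[12,18],[14,0],[32,18],[34,5],[36,0]]
[[12,18],[14,0],[32,18],[34,5],[36,0],[38,3],[42,0]]
[[6,2],[9,0],[12,18],[14,0],[32,18],[34,5],[36,0],[38,3],[42,0]]
[[6,2],[9,0],[12,18],[14,0],[32,18],[34,5],[36,0],[38,3],[42,2],[46,0]]
[[6,2],[9,0],[12,18],[14,0],[32,18],[34,5],[36,0],[38,3],[42,2],[46,3],[50,0]]
[[6,2],[9,0],[12,18],[14,0],[32,18],[34,5],[36,0],[38,3],[42,7],[47,3],[50,0]]
[[6,2],[9,0],[12,18],[14,0],[23,8],[32,18],[34,5],[36,0],[38,3],[42,7],[47,3],[50,0]]
[[6,14],[12,18],[14,14],[16,0],[23,8],[32,18],[34,5],[36,0],[38,3],[42,7],[47,3],[50,0]]
[[6,14],[12,18],[14,14],[16,15],[23,8],[32,18],[34,5],[36,0],[38,3],[42,7],[47,3],[50,0]]
[[2,1],[3,0],[6,14],[12,18],[14,14],[16,15],[23,8],[32,18],[34,5],[36,0],[38,3],[42,7],[47,3],[50,0]]
[[2,1],[3,0],[6,14],[12,18],[14,14],[16,15],[23,8],[32,18],[34,5],[36,0],[38,14],[45,7],[47,3],[50,0]]
[[2,1],[3,0],[6,14],[12,18],[14,14],[16,15],[23,8],[32,18],[34,5],[36,0],[38,14],[45,7],[47,3],[50,0]]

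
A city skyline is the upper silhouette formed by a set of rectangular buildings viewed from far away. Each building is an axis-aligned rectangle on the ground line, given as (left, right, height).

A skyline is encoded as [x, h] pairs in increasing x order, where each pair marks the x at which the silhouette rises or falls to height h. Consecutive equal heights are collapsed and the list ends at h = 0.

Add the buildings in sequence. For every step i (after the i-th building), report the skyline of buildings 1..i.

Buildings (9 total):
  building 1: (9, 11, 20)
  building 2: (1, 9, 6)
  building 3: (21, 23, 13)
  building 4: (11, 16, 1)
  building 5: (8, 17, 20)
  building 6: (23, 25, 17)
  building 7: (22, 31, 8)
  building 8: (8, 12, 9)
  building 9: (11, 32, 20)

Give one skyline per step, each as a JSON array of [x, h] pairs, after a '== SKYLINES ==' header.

== SKYLINES ==
[[9,20],[11,0]]
[[1,6],[9,20],[11,0]]
[[1,6],[9,20],[11,0],[21,13],[23,0]]
[[1,6],[9,20],[11,1],[16,0],[21,13],[23,0]]
[[1,6],[8,20],[17,0],[21,13],[23,0]]
[[1,6],[8,20],[17,0],[21,13],[23,17],[25,0]]
[[1,6],[8,20],[17,0],[21,13],[23,17],[25,8],[31,0]]
[[1,6],[8,20],[17,0],[21,13],[23,17],[25,8],[31,0]]
[[1,6],[8,20],[32,0]]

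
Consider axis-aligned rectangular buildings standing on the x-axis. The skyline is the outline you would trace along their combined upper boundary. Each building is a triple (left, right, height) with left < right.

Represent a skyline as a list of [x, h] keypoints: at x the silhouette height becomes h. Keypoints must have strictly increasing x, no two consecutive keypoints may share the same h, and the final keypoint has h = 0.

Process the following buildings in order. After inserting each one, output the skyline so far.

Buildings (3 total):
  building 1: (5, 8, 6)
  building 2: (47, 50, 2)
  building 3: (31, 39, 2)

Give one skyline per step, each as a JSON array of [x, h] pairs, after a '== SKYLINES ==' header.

== SKYLINES ==
[[5,6],[8,0]]
[[5,6],[8,0],[47,2],[50,0]]
[[5,6],[8,0],[31,2],[39,0],[47,2],[50,0]]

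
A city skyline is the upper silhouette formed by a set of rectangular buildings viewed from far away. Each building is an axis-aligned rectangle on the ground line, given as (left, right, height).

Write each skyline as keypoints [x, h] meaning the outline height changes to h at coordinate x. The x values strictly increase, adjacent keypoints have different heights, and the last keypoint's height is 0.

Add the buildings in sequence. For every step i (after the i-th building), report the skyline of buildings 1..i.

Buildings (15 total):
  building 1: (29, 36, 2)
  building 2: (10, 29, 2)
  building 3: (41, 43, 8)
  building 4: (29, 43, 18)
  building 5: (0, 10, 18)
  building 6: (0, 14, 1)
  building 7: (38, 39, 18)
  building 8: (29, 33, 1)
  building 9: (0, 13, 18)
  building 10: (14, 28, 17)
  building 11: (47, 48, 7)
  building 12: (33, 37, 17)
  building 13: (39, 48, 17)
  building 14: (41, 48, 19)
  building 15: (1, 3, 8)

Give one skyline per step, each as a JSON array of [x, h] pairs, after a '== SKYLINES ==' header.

== SKYLINES ==
[[29,2],[36,0]]
[[10,2],[36,0]]
[[10,2],[36,0],[41,8],[43,0]]
[[10,2],[29,18],[43,0]]
[[0,18],[10,2],[29,18],[43,0]]
[[0,18],[10,2],[29,18],[43,0]]
[[0,18],[10,2],[29,18],[43,0]]
[[0,18],[10,2],[29,18],[43,0]]
[[0,18],[13,2],[29,18],[43,0]]
[[0,18],[13,2],[14,17],[28,2],[29,18],[43,0]]
[[0,18],[13,2],[14,17],[28,2],[29,18],[43,0],[47,7],[48,0]]
[[0,18],[13,2],[14,17],[28,2],[29,18],[43,0],[47,7],[48,0]]
[[0,18],[13,2],[14,17],[28,2],[29,18],[43,17],[48,0]]
[[0,18],[13,2],[14,17],[28,2],[29,18],[41,19],[48,0]]
[[0,18],[13,2],[14,17],[28,2],[29,18],[41,19],[48,0]]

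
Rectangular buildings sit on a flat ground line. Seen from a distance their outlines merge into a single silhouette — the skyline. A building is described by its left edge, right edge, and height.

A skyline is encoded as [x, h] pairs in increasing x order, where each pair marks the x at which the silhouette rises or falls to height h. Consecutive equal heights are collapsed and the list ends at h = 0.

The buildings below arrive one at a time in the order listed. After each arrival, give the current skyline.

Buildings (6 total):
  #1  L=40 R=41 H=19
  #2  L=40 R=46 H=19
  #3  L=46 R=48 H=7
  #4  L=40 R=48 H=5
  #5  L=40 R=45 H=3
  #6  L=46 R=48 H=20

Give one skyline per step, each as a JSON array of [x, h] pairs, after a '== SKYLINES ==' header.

== SKYLINES ==
[[40,19],[41,0]]
[[40,19],[46,0]]
[[40,19],[46,7],[48,0]]
[[40,19],[46,7],[48,0]]
[[40,19],[46,7],[48,0]]
[[40,19],[46,20],[48,0]]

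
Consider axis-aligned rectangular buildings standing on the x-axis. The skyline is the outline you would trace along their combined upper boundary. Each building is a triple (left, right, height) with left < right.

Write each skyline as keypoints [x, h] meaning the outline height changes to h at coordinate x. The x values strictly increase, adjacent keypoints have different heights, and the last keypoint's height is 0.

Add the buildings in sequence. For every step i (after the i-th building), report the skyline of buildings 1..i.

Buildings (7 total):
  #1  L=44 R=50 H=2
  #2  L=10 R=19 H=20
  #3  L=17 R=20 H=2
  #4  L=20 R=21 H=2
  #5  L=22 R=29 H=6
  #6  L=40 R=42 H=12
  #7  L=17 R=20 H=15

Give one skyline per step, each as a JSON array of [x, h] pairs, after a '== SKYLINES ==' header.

== SKYLINES ==
[[44,2],[50,0]]
[[10,20],[19,0],[44,2],[50,0]]
[[10,20],[19,2],[20,0],[44,2],[50,0]]
[[10,20],[19,2],[21,0],[44,2],[50,0]]
[[10,20],[19,2],[21,0],[22,6],[29,0],[44,2],[50,0]]
[[10,20],[19,2],[21,0],[22,6],[29,0],[40,12],[42,0],[44,2],[50,0]]
[[10,20],[19,15],[20,2],[21,0],[22,6],[29,0],[40,12],[42,0],[44,2],[50,0]]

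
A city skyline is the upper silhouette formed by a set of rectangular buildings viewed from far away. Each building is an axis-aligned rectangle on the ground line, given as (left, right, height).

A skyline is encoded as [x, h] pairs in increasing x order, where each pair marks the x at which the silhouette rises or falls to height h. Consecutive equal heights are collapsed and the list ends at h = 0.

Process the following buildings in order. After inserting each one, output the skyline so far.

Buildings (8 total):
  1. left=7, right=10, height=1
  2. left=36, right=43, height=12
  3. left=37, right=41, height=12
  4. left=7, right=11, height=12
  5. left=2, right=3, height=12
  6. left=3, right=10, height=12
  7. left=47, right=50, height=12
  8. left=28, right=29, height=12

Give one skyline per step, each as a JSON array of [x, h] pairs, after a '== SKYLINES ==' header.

== SKYLINES ==
[[7,1],[10,0]]
[[7,1],[10,0],[36,12],[43,0]]
[[7,1],[10,0],[36,12],[43,0]]
[[7,12],[11,0],[36,12],[43,0]]
[[2,12],[3,0],[7,12],[11,0],[36,12],[43,0]]
[[2,12],[11,0],[36,12],[43,0]]
[[2,12],[11,0],[36,12],[43,0],[47,12],[50,0]]
[[2,12],[11,0],[28,12],[29,0],[36,12],[43,0],[47,12],[50,0]]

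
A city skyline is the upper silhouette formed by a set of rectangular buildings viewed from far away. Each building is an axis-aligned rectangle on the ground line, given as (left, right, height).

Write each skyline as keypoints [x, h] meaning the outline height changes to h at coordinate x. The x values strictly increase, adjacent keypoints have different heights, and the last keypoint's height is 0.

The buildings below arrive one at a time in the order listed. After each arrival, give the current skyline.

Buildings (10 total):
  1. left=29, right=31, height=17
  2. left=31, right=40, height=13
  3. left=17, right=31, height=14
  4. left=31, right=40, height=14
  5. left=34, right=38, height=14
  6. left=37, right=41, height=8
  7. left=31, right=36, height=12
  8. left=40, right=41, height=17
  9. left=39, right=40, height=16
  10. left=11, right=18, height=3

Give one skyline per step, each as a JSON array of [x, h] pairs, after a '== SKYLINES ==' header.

== SKYLINES ==
[[29,17],[31,0]]
[[29,17],[31,13],[40,0]]
[[17,14],[29,17],[31,13],[40,0]]
[[17,14],[29,17],[31,14],[40,0]]
[[17,14],[29,17],[31,14],[40,0]]
[[17,14],[29,17],[31,14],[40,8],[41,0]]
[[17,14],[29,17],[31,14],[40,8],[41,0]]
[[17,14],[29,17],[31,14],[40,17],[41,0]]
[[17,14],[29,17],[31,14],[39,16],[40,17],[41,0]]
[[11,3],[17,14],[29,17],[31,14],[39,16],[40,17],[41,0]]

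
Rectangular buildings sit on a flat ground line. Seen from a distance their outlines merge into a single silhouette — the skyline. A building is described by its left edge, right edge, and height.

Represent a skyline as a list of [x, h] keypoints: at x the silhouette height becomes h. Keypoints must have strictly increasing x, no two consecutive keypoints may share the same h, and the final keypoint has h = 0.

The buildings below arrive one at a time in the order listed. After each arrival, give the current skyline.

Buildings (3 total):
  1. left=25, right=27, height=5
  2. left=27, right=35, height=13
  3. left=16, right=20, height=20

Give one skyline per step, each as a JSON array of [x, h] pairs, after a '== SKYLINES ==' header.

== SKYLINES ==
[[25,5],[27,0]]
[[25,5],[27,13],[35,0]]
[[16,20],[20,0],[25,5],[27,13],[35,0]]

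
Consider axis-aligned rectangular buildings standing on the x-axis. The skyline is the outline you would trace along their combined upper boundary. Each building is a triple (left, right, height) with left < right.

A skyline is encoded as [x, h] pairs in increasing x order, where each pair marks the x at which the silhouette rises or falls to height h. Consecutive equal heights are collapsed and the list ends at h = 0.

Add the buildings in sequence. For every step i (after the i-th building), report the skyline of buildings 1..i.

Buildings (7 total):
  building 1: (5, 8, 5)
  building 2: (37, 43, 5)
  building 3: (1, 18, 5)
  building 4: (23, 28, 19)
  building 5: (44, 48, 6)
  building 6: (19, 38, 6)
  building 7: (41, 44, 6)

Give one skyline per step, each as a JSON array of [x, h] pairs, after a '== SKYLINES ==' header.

== SKYLINES ==
[[5,5],[8,0]]
[[5,5],[8,0],[37,5],[43,0]]
[[1,5],[18,0],[37,5],[43,0]]
[[1,5],[18,0],[23,19],[28,0],[37,5],[43,0]]
[[1,5],[18,0],[23,19],[28,0],[37,5],[43,0],[44,6],[48,0]]
[[1,5],[18,0],[19,6],[23,19],[28,6],[38,5],[43,0],[44,6],[48,0]]
[[1,5],[18,0],[19,6],[23,19],[28,6],[38,5],[41,6],[48,0]]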